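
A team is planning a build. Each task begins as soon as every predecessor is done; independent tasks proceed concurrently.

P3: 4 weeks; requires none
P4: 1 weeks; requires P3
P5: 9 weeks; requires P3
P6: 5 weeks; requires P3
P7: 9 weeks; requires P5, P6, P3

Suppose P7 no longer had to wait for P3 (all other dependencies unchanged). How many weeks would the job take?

22

Before: longest chain P3→P5→P7 = 4+9+9 = 22, finish 22.
Dropping P3→P7 doesn't change P7's earliest start (13); another predecessor still binds.
After: P3→P5→P7 = 4+9+9 = 22 → 22 weeks.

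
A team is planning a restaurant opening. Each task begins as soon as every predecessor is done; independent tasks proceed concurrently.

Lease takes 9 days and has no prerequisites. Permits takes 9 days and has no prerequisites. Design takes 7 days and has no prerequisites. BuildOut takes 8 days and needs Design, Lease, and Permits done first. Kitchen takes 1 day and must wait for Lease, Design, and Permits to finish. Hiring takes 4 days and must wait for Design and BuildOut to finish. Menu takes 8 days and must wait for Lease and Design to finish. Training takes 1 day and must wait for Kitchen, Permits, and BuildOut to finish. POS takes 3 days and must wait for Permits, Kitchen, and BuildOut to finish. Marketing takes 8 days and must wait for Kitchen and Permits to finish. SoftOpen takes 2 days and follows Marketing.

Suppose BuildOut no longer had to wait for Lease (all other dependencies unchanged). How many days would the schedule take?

21

Original critical path: Lease→BuildOut→Hiring = 9+8+4 = 21 ⇒ 21 days.
Dropping Lease→BuildOut doesn't change BuildOut's earliest start (9); another predecessor still binds.
New critical path: Permits→BuildOut→Hiring = 9+8+4 = 21 ⇒ 21 days.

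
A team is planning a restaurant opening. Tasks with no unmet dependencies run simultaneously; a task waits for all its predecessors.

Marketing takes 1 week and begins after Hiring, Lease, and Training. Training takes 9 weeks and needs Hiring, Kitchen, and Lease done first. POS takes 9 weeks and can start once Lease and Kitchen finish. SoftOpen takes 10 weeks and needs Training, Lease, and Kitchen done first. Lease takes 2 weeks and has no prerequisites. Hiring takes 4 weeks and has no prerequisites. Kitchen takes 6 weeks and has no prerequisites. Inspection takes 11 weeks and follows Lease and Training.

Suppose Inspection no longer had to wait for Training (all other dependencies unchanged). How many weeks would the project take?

Before: longest chain Kitchen→Training→Inspection = 6+9+11 = 26, finish 26.
Without Training→Inspection, Inspection's earliest start moves from 15 to 2.
The longest chain is now Kitchen→Training→SoftOpen = 6+9+10 = 25, so the project takes 25 weeks.

25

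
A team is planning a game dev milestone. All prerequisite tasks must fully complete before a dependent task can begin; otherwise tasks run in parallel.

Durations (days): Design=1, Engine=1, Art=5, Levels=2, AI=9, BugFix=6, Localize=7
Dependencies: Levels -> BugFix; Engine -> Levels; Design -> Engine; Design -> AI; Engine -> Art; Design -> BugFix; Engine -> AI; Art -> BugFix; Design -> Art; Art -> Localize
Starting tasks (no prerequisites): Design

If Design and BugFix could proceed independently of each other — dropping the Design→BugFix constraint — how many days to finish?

Before: longest chain Design→Engine→Art→Localize = 1+1+5+7 = 14, finish 14.
Dropping Design→BugFix doesn't change BugFix's earliest start (7); another predecessor still binds.
The longest chain is now Design→Engine→Art→Localize = 1+1+5+7 = 14, so the project takes 14 days.

14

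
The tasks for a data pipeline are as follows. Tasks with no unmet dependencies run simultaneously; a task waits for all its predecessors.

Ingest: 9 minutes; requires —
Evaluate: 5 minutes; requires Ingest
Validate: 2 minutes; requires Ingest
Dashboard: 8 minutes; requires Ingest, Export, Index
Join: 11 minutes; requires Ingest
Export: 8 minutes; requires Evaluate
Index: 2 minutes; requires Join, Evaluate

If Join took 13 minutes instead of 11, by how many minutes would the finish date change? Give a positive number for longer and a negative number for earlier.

As given, the longest chain is Ingest→Join→Index→Dashboard = 9+11+2+8 = 30, so the finish is 30 minutes.
Join lies on that path, so at 13 minutes the path becomes 32 minutes.
No other chain overtakes it, so the finish is 32 minutes.
Change in finish: 32 − 30 = +2 minutes.

2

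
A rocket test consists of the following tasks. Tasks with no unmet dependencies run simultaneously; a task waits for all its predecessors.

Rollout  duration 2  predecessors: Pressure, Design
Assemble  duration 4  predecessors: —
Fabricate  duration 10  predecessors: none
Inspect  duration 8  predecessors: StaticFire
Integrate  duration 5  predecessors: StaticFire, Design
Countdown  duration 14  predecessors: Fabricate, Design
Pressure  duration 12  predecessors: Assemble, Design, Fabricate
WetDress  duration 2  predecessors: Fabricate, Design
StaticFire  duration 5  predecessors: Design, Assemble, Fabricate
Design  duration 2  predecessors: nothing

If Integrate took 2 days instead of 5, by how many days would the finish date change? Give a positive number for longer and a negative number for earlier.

The binding path is Fabricate→Pressure→Rollout = 10+12+2 = 24; finish at 24 days.
Integrate has 4 days of float (longest path through it is 20).
The critical path is still Fabricate→Pressure→Rollout; finish is now 24 days.
Change in finish: 24 − 24 = +0 days.

0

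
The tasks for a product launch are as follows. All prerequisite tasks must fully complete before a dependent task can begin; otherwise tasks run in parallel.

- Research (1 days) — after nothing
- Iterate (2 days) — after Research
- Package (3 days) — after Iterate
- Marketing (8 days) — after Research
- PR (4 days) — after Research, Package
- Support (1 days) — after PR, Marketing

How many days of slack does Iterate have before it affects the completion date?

0

The longest chain is Research→Iterate→Package→PR→Support = 1+2+3+4+1 = 11; overall finish 11 days.
The longest chain containing Iterate totals 11 days.
So Iterate can slip 3 − 3 = 0 days.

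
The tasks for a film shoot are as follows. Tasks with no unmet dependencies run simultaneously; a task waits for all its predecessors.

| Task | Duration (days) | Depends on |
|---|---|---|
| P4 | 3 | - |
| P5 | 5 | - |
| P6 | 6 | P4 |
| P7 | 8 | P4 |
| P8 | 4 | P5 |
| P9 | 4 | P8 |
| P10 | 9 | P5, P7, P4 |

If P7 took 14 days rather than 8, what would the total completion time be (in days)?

As given, the longest chain is P4→P7→P10 = 3+8+9 = 20, so the finish is 20 days.
P7 lies on that path, so at 14 days the path becomes 26 days.
No other chain overtakes it, so the finish is 26 days.

26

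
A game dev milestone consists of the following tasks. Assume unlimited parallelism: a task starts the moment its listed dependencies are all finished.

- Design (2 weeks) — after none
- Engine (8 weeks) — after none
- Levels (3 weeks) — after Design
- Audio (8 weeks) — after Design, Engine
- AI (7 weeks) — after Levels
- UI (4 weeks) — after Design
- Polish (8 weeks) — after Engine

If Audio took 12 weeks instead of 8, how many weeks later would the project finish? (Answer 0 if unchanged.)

Actual critical path: Engine→Audio = 8+8 = 16 ⇒ 16 weeks.
Audio lies on that path, so at 12 weeks the path becomes 20 weeks.
The critical path is still Engine→Audio; finish is now 20 weeks.
Change in finish: 20 − 16 = +4 weeks.

4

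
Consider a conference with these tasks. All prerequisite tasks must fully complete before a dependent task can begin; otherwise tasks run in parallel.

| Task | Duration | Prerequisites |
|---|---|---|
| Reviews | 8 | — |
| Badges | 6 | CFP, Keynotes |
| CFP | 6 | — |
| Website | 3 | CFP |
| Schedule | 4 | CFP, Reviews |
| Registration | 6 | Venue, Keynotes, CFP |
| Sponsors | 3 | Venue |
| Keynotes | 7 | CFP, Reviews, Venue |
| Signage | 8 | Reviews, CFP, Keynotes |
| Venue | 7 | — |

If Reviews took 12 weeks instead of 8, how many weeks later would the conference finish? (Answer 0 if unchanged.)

4

The binding path is Reviews→Keynotes→Signage = 8+7+8 = 23; finish at 23 weeks.
Reviews lies on that path, so at 12 weeks the path becomes 27 weeks.
That remains the longest chain; total 27 weeks.
Change in finish: 27 − 23 = +4 weeks.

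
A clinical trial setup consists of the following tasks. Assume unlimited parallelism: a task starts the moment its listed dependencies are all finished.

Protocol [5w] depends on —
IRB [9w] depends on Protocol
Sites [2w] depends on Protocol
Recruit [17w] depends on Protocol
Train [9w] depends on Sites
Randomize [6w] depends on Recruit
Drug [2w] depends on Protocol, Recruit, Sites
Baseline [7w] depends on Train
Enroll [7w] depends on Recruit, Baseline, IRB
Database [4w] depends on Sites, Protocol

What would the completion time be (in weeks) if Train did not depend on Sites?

29

Before: longest chain Protocol→Sites→Train→Baseline→Enroll = 5+2+9+7+7 = 30, finish 30.
Without Sites→Train, Train's earliest start moves from 7 to 0.
The longest chain is now Protocol→Recruit→Enroll = 5+17+7 = 29, so the clinical trial setup takes 29 weeks.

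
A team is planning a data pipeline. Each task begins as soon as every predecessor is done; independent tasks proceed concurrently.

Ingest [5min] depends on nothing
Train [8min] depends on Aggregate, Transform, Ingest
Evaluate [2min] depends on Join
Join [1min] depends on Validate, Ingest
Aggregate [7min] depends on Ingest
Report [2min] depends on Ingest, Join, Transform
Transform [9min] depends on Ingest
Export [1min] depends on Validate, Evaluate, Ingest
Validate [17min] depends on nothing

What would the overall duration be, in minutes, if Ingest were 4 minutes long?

Critical path before the change: Ingest→Transform→Train = 5+9+8 = 22 giving 22 minutes.
Since Ingest is critical, the -1 change carries straight to that chain (now 21 minutes).
The critical path is still Ingest→Transform→Train; finish is now 21 minutes.

21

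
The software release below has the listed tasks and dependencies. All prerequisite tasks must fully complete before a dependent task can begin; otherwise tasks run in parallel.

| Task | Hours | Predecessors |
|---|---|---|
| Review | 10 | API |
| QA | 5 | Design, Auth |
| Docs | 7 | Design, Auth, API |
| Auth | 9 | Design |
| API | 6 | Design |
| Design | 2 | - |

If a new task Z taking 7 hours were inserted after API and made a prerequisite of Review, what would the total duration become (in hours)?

Originally the software release takes 18 hours.
With Z inserted, Review now waits for max(API, Z).
New critical path: Design→API→Z→Review = 2+6+7+10 = 25 ⇒ 25 hours.

25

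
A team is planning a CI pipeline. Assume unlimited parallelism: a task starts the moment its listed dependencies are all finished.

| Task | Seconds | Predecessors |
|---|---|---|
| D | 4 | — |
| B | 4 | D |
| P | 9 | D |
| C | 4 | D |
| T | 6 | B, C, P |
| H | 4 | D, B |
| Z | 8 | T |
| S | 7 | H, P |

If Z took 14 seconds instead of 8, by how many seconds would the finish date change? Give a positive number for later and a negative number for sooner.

6

As given, the longest chain is D→P→T→Z = 4+9+6+8 = 27, so the finish is 27 seconds.
Z is on the critical path; changing it to 14 makes that path 33 seconds.
That remains the longest chain; total 33 seconds.
Change in finish: 33 − 27 = +6 seconds.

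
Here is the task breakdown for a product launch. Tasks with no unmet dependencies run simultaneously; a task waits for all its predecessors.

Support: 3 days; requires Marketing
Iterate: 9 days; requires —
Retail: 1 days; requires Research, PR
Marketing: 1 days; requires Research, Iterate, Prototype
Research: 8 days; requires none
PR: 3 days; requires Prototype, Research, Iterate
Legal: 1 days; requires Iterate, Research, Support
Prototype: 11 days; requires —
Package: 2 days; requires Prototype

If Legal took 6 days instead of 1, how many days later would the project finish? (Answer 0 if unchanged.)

5

Baseline: Prototype→Marketing→Support→Legal = 11+1+3+1 = 16 → 16 days.
Legal lies on that path, so at 6 days the path becomes 21 days.
No other chain overtakes it, so the finish is 21 days.
Change in finish: 21 − 16 = +5 days.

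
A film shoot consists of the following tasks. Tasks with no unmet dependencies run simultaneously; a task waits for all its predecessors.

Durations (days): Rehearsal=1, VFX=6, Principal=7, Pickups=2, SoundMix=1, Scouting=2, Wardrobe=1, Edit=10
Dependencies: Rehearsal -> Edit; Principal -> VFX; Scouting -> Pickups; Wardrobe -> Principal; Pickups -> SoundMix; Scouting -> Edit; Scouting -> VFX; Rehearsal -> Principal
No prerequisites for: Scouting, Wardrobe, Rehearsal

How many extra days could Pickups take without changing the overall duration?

9

The longest chain is Wardrobe→Principal→VFX = 1+7+6 = 14; overall finish 14 days.
Longest path through Pickups: 5 days (earliest finish 4, latest finish 13).
Slack of Pickups = 11 − 2 = 9 days.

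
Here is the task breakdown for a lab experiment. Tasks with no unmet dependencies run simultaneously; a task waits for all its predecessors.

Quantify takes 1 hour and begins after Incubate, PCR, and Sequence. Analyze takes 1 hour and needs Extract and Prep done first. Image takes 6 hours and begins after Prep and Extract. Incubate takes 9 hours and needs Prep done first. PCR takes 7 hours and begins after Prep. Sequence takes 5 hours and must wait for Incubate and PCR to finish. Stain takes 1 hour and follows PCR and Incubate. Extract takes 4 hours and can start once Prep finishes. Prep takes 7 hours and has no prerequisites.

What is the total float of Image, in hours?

5

Prep→Incubate→Sequence→Quantify = 7+9+5+1 = 22 sets the makespan at 22 hours.
Longest path through Image: 17 hours (earliest finish 17, latest finish 22).
Float = 22 − 17 = 5.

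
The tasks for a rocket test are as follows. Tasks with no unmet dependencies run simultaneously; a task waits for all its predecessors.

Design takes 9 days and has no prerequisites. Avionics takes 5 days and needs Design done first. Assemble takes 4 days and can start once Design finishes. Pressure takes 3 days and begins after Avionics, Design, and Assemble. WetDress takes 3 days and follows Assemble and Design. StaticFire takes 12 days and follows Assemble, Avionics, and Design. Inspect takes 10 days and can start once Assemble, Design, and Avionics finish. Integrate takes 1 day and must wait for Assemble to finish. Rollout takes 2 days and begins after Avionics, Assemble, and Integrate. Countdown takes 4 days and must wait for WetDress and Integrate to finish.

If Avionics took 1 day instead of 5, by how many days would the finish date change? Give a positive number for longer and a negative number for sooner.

-1

Actual critical path: Design→Avionics→StaticFire = 9+5+12 = 26 ⇒ 26 days.
Avionics is on the critical path; changing it to 1 makes that path 22 days.
New critical path: Design→Assemble→StaticFire = 9+4+12 = 25 ⇒ 25 days.
Change in finish: 25 − 26 = -1 days.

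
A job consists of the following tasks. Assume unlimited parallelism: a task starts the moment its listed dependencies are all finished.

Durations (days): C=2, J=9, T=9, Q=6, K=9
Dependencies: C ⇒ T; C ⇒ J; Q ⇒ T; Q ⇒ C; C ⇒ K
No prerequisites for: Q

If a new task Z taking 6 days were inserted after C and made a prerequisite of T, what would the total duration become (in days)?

Originally the plan takes 17 days.
With Z inserted, T now waits for max(Q, C, Z).
New critical path: Q→C→Z→T = 6+2+6+9 = 23 ⇒ 23 days.

23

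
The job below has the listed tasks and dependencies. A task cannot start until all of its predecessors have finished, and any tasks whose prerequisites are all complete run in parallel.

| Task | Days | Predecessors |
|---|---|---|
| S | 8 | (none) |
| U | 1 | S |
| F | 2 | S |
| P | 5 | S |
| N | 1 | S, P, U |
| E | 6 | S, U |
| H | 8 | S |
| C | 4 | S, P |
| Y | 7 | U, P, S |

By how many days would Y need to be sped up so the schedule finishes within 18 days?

Current finish: 20 days; target: 18.
Y is on every critical path, so each day cut from Y cuts the finish by one (this holds down to a finish of 17).
Need 20 − 18 = 2 days off Y → Y becomes 5 days, finish becomes 18.

2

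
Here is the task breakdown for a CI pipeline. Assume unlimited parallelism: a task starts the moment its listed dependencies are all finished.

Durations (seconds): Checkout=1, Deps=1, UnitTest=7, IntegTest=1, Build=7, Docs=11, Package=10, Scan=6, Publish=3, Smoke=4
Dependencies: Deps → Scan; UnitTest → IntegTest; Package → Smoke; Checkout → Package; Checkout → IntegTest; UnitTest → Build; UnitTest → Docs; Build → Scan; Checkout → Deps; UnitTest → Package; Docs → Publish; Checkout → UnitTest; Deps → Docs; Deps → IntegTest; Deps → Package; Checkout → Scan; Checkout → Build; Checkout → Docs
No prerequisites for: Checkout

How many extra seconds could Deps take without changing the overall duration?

6

Critical path: Checkout→UnitTest→Docs→Publish = 1+7+11+3 = 22, so the finish is 22 seconds.
Deps finishes as early as 2 and must finish by 8.
Float = 22 − 16 = 6.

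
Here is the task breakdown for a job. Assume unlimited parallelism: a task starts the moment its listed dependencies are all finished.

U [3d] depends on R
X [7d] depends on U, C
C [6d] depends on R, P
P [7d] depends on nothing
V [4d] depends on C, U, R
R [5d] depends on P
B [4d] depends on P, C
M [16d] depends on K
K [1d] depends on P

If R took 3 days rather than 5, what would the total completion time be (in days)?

Actual critical path: P→R→C→X = 7+5+6+7 = 25 ⇒ 25 days.
Since R is critical, the -2 change carries straight to that chain (now 23 days).
New critical path: P→K→M = 7+1+16 = 24 ⇒ 24 days.

24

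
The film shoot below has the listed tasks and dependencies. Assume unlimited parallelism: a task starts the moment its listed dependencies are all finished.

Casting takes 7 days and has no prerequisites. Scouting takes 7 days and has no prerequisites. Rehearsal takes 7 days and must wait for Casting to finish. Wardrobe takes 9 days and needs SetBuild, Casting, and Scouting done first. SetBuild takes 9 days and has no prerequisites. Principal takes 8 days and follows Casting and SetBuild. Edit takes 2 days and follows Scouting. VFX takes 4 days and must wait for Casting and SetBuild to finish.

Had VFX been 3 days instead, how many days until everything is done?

18

Critical path before the change: SetBuild→Wardrobe = 9+9 = 18 giving 18 days.
The longest path through VFX is only 13 days, so VFX has float 5.
That remains the longest chain; total 18 days.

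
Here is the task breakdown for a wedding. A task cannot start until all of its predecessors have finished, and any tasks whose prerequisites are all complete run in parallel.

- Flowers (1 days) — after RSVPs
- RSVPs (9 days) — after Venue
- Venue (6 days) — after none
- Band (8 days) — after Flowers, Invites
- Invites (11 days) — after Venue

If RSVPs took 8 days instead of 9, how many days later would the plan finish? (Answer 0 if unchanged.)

0

Baseline: Venue→Invites→Band = 6+11+8 = 25 → 25 days.
RSVPs has 1 day of float (longest path through it is 24).
The critical path is still Venue→Invites→Band; finish is now 25 days.
Change in finish: 25 − 25 = +0 days.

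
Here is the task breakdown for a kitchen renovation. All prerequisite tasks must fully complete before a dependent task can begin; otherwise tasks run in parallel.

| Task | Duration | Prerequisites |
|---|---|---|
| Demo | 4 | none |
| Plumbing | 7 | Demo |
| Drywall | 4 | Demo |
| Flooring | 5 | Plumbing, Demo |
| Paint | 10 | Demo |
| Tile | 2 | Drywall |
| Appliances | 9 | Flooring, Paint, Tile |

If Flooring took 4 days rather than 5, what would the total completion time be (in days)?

24

Baseline: Demo→Plumbing→Flooring→Appliances = 4+7+5+9 = 25 → 25 days.
Flooring is on the critical path; changing it to 4 makes that path 24 days.
The critical path is still Demo→Plumbing→Flooring→Appliances; finish is now 24 days.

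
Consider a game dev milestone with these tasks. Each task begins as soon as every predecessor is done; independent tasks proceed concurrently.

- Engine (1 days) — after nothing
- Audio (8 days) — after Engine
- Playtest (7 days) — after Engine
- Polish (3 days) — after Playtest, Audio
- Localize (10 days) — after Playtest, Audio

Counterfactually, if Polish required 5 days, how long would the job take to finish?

Critical path before the change: Engine→Audio→Localize = 1+8+10 = 19 giving 19 days.
The longest path through Polish is only 12 days, so Polish has float 7.
No other chain overtakes it, so the finish is 19 days.

19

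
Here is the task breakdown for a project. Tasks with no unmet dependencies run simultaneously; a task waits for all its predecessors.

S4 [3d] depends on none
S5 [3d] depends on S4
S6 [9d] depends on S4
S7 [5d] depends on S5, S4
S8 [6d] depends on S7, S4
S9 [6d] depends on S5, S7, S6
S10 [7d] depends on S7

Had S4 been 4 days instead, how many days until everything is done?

As given, the longest chain is S4→S5→S7→S10 = 3+3+5+7 = 18, so the finish is 18 days.
S4 lies on that path, so at 4 days the path becomes 19 days.
The critical path is still S4→S5→S7→S10; finish is now 19 days.

19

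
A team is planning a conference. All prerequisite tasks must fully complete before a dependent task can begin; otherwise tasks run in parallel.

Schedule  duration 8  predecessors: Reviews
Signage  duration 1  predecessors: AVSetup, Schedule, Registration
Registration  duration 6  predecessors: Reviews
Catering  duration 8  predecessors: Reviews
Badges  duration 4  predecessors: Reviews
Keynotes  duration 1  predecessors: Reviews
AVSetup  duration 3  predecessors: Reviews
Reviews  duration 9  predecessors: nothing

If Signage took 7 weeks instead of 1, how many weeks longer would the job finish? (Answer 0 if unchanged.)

6

Baseline: Reviews→Schedule→Signage = 9+8+1 = 18 → 18 weeks.
Signage lies on that path, so at 7 weeks the path becomes 24 weeks.
No other chain overtakes it, so the finish is 24 weeks.
Change in finish: 24 − 18 = +6 weeks.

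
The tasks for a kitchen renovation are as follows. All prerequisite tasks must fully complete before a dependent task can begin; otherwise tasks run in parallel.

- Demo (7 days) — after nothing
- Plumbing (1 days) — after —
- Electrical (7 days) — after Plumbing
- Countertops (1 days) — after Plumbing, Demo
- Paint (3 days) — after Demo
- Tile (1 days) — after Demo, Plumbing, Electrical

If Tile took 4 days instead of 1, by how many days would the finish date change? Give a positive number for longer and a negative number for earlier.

Critical path before the change: Demo→Paint = 7+3 = 10 giving 10 days.
The longest path through Tile is only 9 days, so Tile has float 1.
Now Plumbing→Electrical→Tile = 1+7+4 = 12 is longest, so the finish becomes 12 days.
Change in finish: 12 − 10 = +2 days.

2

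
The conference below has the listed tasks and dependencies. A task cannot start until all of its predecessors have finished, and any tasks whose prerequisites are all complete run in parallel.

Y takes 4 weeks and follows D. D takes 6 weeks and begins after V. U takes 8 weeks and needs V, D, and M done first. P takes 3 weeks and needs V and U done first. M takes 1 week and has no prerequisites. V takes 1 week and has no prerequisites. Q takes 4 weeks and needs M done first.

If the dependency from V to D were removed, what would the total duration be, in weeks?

With the dependency in place, V→D→U→P = 1+6+8+3 = 18 sets the finish at 18 weeks.
Without V→D, D's earliest start moves from 1 to 0.
The longest chain is now D→U→P = 6+8+3 = 17, so the plan takes 17 weeks.

17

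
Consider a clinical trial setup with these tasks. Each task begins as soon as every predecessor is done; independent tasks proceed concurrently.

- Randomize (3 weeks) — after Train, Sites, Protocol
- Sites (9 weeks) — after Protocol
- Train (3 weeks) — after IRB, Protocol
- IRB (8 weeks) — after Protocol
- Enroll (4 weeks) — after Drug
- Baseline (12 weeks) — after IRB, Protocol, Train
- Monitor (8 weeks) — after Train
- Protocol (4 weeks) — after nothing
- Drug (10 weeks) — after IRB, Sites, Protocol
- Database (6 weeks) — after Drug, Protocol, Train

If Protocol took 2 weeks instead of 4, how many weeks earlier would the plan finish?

Actual critical path: Protocol→Sites→Drug→Database = 4+9+10+6 = 29 ⇒ 29 weeks.
Since Protocol is critical, the -2 change carries straight to that chain (now 27 weeks).
The critical path is still Protocol→Sites→Drug→Database; finish is now 27 weeks.
Change in finish: 27 − 29 = -2 weeks.

2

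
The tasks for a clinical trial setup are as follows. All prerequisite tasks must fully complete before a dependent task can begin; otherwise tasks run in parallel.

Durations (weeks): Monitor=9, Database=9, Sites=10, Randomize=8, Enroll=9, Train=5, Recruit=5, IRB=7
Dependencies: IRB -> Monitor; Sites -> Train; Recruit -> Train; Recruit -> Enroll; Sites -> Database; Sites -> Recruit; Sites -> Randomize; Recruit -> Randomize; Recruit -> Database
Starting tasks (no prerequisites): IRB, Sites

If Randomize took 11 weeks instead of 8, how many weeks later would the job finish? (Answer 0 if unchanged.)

Critical path before the change: Sites→Recruit→Enroll = 10+5+9 = 24 giving 24 weeks.
The longest path through Randomize is only 23 weeks, so Randomize has float 1.
New critical path: Sites→Recruit→Randomize = 10+5+11 = 26 ⇒ 26 weeks.
Change in finish: 26 − 24 = +2 weeks.

2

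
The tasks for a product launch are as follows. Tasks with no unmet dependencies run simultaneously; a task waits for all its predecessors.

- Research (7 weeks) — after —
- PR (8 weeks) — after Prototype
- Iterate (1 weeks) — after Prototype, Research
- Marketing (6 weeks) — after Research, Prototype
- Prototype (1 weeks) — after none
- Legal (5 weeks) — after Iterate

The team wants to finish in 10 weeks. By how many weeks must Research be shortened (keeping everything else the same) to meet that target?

3

Current finish: 13 weeks; target: 10.
Research is on every critical path, so each week cut from Research cuts the finish by one (this holds down to a finish of 9).
Need 13 − 10 = 3 weeks off Research → Research becomes 4 weeks, finish becomes 10.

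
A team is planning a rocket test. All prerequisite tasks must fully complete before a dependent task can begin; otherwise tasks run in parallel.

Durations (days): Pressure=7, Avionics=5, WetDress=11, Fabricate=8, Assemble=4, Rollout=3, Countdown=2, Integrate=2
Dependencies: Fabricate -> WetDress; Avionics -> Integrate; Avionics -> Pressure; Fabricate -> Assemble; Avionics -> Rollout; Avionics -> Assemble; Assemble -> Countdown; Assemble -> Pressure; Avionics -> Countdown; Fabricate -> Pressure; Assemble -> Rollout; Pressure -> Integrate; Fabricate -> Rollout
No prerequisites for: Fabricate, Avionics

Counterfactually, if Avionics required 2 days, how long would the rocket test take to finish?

As given, the longest chain is Fabricate→Assemble→Pressure→Integrate = 8+4+7+2 = 21, so the finish is 21 days.
The longest path through Avionics is only 18 days, so Avionics has float 3.
No other chain overtakes it, so the finish is 21 days.

21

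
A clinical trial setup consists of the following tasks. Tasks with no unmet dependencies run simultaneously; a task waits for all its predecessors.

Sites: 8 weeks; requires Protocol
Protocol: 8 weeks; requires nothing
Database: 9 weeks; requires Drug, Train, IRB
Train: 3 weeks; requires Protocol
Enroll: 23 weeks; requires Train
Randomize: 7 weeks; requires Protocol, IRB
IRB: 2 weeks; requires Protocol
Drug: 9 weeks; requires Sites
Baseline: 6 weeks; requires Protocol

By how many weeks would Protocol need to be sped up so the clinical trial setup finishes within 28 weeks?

6

Current finish: 34 weeks; target: 28.
Protocol is on every critical path, so each week cut from Protocol cuts the finish by one (this holds down to a finish of 27).
Need 34 − 28 = 6 weeks off Protocol → Protocol becomes 2 weeks, finish becomes 28.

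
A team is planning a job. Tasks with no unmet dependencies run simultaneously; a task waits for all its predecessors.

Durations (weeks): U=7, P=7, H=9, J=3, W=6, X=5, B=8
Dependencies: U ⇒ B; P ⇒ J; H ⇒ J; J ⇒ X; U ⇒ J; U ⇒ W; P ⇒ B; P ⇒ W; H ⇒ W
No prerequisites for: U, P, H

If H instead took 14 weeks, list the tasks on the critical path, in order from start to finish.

H, J, X

As given, the longest chain is H→J→X = 9+3+5 = 17, so the finish is 17 weeks.
H lies on that path, so at 14 weeks the path becomes 22 weeks.
The critical path is still H→J→X; finish is now 22 weeks.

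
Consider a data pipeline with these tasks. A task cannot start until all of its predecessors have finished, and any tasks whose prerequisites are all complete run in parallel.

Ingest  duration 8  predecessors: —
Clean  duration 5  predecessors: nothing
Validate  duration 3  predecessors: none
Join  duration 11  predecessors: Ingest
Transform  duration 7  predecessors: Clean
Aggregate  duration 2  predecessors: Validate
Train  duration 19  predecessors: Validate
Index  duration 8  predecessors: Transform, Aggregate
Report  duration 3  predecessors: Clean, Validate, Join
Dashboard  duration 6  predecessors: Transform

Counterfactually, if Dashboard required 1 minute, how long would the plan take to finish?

Baseline: Ingest→Join→Report = 8+11+3 = 22 → 22 minutes.
The longest path through Dashboard is only 18 minutes, so Dashboard has float 4.
That remains the longest chain; total 22 minutes.

22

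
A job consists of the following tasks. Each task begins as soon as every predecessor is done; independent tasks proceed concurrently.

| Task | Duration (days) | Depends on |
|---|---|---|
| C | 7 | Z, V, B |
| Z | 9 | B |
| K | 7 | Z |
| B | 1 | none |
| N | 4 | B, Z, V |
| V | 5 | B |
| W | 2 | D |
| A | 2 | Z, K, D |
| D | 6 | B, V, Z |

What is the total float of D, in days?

1

Critical path: B→Z→K→A = 1+9+7+2 = 19, so the finish is 19 days.
The longest chain containing D totals 18 days.
Slack of D = 11 − 10 = 1 day.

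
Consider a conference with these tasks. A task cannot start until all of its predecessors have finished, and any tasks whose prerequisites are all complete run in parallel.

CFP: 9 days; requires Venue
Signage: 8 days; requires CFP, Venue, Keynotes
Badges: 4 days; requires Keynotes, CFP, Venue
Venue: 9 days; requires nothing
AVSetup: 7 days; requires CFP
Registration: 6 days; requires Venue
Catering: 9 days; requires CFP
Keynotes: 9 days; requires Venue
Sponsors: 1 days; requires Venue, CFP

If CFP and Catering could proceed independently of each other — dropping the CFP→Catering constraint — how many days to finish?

Before: longest chain Venue→CFP→Catering = 9+9+9 = 27, finish 27.
Without CFP→Catering, Catering's earliest start moves from 18 to 0.
The longest chain is now Venue→CFP→Signage = 9+9+8 = 26, so the project takes 26 days.

26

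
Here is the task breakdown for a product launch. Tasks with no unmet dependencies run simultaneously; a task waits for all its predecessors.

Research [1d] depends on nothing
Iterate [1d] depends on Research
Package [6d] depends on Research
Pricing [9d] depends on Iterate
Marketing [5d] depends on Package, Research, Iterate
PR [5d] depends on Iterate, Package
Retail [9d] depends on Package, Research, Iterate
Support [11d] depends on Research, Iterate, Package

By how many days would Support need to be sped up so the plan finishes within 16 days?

2

Current finish: 18 days; target: 16.
Support is on every critical path, so each day cut from Support cuts the finish by one (this holds down to a finish of 16).
Need 18 − 16 = 2 days off Support → Support becomes 9 days, finish becomes 16.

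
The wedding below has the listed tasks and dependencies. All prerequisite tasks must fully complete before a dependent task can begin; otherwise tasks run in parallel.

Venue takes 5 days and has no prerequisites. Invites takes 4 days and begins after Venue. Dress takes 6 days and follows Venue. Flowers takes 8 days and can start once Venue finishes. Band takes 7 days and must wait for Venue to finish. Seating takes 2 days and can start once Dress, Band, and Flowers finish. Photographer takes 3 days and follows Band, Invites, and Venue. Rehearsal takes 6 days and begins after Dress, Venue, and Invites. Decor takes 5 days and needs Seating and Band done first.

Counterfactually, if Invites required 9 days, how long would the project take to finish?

As given, the longest chain is Venue→Flowers→Seating→Decor = 5+8+2+5 = 20, so the finish is 20 days.
Invites is off the critical path — its longest chain is 15 days, giving 5 of slack.
New critical path: Venue→Invites→Rehearsal = 5+9+6 = 20 ⇒ 20 days.

20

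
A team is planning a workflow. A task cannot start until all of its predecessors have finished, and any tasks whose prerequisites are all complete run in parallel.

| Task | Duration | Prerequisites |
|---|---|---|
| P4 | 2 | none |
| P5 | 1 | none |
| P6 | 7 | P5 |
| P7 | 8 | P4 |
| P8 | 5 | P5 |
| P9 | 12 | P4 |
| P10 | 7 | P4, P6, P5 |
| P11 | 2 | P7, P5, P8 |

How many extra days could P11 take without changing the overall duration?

Critical path: P5→P6→P10 = 1+7+7 = 15, so the finish is 15 days.
P11 finishes as early as 12 and must finish by 15.
Slack of P11 = 13 − 10 = 3 days.

3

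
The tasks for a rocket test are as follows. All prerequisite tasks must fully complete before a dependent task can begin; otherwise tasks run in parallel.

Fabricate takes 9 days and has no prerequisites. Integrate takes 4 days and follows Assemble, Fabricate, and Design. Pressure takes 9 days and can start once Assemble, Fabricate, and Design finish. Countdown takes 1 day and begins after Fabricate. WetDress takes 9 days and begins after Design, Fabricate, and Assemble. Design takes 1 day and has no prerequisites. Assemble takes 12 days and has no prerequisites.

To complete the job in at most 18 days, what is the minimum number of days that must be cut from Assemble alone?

Current finish: 21 days; target: 18.
Assemble is on every critical path, so each day cut from Assemble cuts the finish by one (this holds down to a finish of 18).
Need 21 − 18 = 3 days off Assemble → Assemble becomes 9 days, finish becomes 18.

3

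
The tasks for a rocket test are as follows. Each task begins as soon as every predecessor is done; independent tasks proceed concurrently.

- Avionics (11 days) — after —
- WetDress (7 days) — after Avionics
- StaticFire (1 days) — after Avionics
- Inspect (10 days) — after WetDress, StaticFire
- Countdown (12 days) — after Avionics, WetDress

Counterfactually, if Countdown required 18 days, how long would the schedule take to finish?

36

As given, the longest chain is Avionics→WetDress→Countdown = 11+7+12 = 30, so the finish is 30 days.
Since Countdown is critical, the +6 change carries straight to that chain (now 36 days).
That remains the longest chain; total 36 days.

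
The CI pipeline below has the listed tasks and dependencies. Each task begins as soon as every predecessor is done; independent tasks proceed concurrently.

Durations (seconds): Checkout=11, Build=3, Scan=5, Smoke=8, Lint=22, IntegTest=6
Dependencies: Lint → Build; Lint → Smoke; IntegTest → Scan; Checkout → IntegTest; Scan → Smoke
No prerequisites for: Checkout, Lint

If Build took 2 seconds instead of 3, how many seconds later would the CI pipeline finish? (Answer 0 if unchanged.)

Actual critical path: Checkout→IntegTest→Scan→Smoke = 11+6+5+8 = 30 ⇒ 30 seconds.
The longest path through Build is only 25 seconds, so Build has float 5.
No other chain overtakes it, so the finish is 30 seconds.
Change in finish: 30 − 30 = +0 seconds.

0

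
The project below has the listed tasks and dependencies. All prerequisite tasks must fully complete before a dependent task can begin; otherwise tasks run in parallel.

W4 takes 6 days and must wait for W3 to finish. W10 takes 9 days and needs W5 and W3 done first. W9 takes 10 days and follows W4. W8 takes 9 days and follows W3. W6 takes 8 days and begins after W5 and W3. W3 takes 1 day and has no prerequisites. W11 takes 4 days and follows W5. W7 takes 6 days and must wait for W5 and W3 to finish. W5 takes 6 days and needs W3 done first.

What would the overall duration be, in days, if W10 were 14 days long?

21

The binding path is W3→W4→W9 = 1+6+10 = 17; finish at 17 days.
W10 is off the critical path — its longest chain is 16 days, giving 1 of slack.
New critical path: W3→W5→W10 = 1+6+14 = 21 ⇒ 21 days.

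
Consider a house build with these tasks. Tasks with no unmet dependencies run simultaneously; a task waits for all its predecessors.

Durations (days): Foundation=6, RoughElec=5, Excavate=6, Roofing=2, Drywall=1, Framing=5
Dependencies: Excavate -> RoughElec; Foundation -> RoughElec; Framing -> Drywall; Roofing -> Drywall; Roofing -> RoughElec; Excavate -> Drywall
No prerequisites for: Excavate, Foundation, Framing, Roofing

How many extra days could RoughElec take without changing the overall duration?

0

Excavate→RoughElec = 6+5 = 11 sets the makespan at 11 days.
RoughElec finishes as early as 11 and must finish by 11.
Slack of RoughElec = 6 − 6 = 0 days.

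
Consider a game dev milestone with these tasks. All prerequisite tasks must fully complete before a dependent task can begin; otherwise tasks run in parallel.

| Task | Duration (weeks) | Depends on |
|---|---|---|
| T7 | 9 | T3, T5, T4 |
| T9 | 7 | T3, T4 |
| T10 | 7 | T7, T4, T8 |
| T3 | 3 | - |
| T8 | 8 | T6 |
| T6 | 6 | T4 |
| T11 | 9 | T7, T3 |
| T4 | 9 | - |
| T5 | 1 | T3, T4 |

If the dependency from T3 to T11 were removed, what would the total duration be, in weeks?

Original critical path: T4→T6→T8→T10 = 9+6+8+7 = 30 ⇒ 30 weeks.
Dropping T3→T11 doesn't change T11's earliest start (19); another predecessor still binds.
The longest chain is now T4→T6→T8→T10 = 9+6+8+7 = 30, so the schedule takes 30 weeks.

30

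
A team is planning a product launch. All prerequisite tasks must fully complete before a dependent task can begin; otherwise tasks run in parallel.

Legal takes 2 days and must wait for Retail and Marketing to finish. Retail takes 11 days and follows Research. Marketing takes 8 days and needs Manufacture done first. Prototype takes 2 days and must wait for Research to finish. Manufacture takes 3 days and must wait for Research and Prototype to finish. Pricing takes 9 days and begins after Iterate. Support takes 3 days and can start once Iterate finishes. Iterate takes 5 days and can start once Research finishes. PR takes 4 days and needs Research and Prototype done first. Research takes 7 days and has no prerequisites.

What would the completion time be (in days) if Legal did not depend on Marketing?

21

Before: longest chain Research→Prototype→Manufacture→Marketing→Legal = 7+2+3+8+2 = 22, finish 22.
Without Marketing→Legal, Legal's earliest start moves from 20 to 18.
New critical path: Research→Iterate→Pricing = 7+5+9 = 21 ⇒ 21 days.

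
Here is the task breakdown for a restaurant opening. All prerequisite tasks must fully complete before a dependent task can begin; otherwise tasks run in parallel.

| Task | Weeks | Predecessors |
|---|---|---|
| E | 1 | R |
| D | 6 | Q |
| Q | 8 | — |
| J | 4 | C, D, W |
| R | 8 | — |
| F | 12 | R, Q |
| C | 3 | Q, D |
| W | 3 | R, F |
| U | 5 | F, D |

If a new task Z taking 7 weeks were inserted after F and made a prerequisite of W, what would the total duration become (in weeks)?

Originally the job takes 27 weeks.
With Z inserted, W now waits for max(R, F, Z).
New critical path: Q→F→Z→W→J = 8+12+7+3+4 = 34 ⇒ 34 weeks.

34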